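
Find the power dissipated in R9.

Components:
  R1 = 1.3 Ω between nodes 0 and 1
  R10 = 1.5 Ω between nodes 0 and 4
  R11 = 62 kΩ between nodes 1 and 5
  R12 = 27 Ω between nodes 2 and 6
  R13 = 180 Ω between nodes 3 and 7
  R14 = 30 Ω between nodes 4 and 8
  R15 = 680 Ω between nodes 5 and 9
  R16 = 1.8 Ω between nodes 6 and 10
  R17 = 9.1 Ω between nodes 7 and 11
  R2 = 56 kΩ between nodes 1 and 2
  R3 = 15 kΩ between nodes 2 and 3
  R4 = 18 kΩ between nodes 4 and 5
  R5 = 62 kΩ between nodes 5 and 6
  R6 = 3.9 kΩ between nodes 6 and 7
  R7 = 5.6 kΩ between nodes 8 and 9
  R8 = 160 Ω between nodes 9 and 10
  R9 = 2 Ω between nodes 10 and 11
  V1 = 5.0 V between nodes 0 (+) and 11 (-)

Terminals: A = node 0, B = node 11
Nodal analysis, taking node 11 as the 0 V reference.
Source V1 fixes V_0 = 5 V.
KCL at each unknown node (sum of currents leaving = 0; resistances in Ω):
  Node 1: (V_1 - 5)/1.3 + (V_1 - V_2)/56000 + (V_1 - V_5)/62000 = 0
  Node 2: (V_2 - V_1)/56000 + (V_2 - V_3)/15000 + (V_2 - V_6)/27 = 0
  Node 3: (V_3 - V_2)/15000 + (V_3 - V_7)/180 = 0
  Node 4: (V_4 - V_5)/18000 + (V_4 - 5)/1.5 + (V_4 - V_8)/30 = 0
  Node 5: (V_5 - V_4)/18000 + (V_5 - V_6)/62000 + (V_5 - V_1)/62000 + (V_5 - V_9)/680 = 0
  Node 6: (V_6 - V_5)/62000 + (V_6 - V_7)/3900 + (V_6 - V_2)/27 + (V_6 - V_10)/1.8 = 0
  Node 7: (V_7 - V_6)/3900 + (V_7 - V_3)/180 + (V_7 - 0)/9.1 = 0
  Node 8: (V_8 - V_9)/5600 + (V_8 - V_4)/30 = 0
  Node 9: (V_9 - V_8)/5600 + (V_9 - V_10)/160 + (V_9 - V_5)/680 = 0
  Node 10: (V_10 - V_9)/160 + (V_10 - 0)/2 + (V_10 - V_6)/1.8 = 0
Collecting terms (coefficients in siemens):
  0.7693·V_1 - 0.00001786·V_2 - 0.00001613·V_5 = 3.846
  0.03712·V_2 - 0.00001786·V_1 - 0.00006667·V_3 - 0.03704·V_6 = 0
  0.005622·V_3 - 0.00006667·V_2 - 0.005556·V_7 = 0
  0.7001·V_4 - 0.00005556·V_5 - 0.03333·V_8 = 3.333
  0.001558·V_5 - 0.00001613·V_1 - 0.00005556·V_4 - 0.00001613·V_6 - 0.001471·V_9 = 0
  0.5929·V_6 - 0.03704·V_2 - 0.00001613·V_5 - 0.0002564·V_7 - 0.5556·V_10 = 0
  0.1157·V_7 - 0.005556·V_3 - 0.0002564·V_6 = 0
  0.03351·V_8 - 0.03333·V_4 - 0.0001786·V_9 = 0
  0.007899·V_9 - 0.001471·V_5 - 0.0001786·V_8 - 0.00625·V_10 = 0
  1.062·V_10 - 0.5556·V_6 - 0.00625·V_9 = 0
Solving these 10 simultaneous equations (Gaussian elimination) gives:
  V_1 = 5 V, V_2 = 0.005112 V, V_3 = 0.00006987 V, V_4 = 4.998 V
  V_5 = 0.41 V, V_6 = 0.002713 V, V_7 = 0.000009366 V, V_8 = 4.973 V
  V_9 = 0.1907 V, V_10 = 0.002542 V
I_R9 = (V_10 - V_11)/R9 = (0.002542 - 0)/2 = 0.001271 A
P_R9 = I_R9² × R9 = (0.001271)² × 2 = 0.000003231 W

Final answer: 3.231e-06 W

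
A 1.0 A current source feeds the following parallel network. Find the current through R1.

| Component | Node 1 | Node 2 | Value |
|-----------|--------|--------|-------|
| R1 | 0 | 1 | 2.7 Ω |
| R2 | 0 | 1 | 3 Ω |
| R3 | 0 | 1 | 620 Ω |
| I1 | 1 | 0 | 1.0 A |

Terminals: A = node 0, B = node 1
All resistors sit directly between nodes 0 and 1, so they are in parallel and share one voltage V; the full source current 1 A splits among them.
1/R_par = 1/2.7 + 1/3 + 1/620 = 0.7053 S  =>  R_par = 1.418 Ω
V = I × R_par = 1 × 1.418 = 1.418 V
I_R1 = V/R1 = 1.418/2.7 = 0.5251 A

Final answer: 0.5251 A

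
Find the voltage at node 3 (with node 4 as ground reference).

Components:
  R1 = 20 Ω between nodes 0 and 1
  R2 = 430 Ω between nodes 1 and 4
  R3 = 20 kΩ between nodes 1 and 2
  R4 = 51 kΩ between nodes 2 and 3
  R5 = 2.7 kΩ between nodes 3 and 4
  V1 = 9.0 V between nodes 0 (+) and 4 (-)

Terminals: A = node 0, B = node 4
Nodal analysis, taking node 4 as the 0 V reference.
Source V1 fixes V_0 = 9 V.
KCL at each unknown node (sum of currents leaving = 0; resistances in Ω):
  Node 1: (V_1 - 9)/20 + (V_1 - 0)/430 + (V_1 - V_2)/20000 = 0
  Node 2: (V_2 - V_1)/20000 + (V_2 - V_3)/51000 = 0
  Node 3: (V_3 - V_2)/51000 + (V_3 - 0)/2700 = 0
Collecting terms (coefficients in siemens):
  0.05238·V_1 - 0.00005·V_2 = 0.45
  0.00006961·V_2 - 0.00005·V_1 - 0.00001961·V_3 = 0
  0.00039·V_3 - 0.00001961·V_2 = 0
Solving these 3 simultaneous equations (Gaussian elimination) gives:
  V_1 = 8.598 V, V_2 = 6.265 V, V_3 = 0.315 V
The requested potential is V_3 = 0.315 V.

Final answer: V_3 = 0.315 V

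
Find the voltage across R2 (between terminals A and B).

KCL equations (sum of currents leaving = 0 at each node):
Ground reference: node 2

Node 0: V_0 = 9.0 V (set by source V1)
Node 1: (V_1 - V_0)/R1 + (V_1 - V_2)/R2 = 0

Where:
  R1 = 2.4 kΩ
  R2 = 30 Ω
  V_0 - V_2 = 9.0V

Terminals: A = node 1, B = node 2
R1 and R2 are in series across V1 (node 0 → node 1 → node 2), and the output A–B is taken across R2, so this is a voltage divider.
Series current: I = V1/(R1 + R2) = 9/(2400 + 30) = 9/2430 = 0.003704 A
V_R2 = I × R2 = V1 × R2/(R1 + R2) = 9 × 30/2430 = 0.1111 V

Final answer: 0.1111 V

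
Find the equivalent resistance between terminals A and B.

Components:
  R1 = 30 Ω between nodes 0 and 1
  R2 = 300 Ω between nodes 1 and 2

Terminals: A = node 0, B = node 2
Reduce the network between node 0 (A) and node 2 (B) by series/parallel combination:
  Rs1 = R1 + R2 (series, joined only at node 1) = 30 + 300 = 330 Ω
R_eq = 330 Ω

Final answer: 330 Ω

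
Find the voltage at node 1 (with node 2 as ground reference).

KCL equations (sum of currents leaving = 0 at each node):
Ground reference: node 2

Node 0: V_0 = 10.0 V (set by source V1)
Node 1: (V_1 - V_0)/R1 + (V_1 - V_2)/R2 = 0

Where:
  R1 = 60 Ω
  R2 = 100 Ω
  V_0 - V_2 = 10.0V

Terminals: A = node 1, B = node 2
Nodal analysis, taking node 2 as the 0 V reference.
Source V1 fixes V_0 = 10 V.
KCL at each unknown node (sum of currents leaving = 0; resistances in Ω):
  Node 1: (V_1 - 10)/60 + (V_1 - 0)/100 = 0
Collecting terms: 0.02667 × V_1 = 0.1667  =>  V_1 = 6.25 V
The requested potential is V_1 = 6.25 V.

Final answer: V_1 = 6.25 V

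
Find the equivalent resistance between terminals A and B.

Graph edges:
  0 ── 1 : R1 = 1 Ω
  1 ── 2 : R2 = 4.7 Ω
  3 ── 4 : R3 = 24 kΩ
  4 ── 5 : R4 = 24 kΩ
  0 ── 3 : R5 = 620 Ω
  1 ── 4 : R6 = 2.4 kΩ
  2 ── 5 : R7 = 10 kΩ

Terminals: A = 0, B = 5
The network is not a plain series/parallel combination. Inject a 1 A test current into terminal A (node 0) and return it from terminal B (node 5); then R_eq = V_A / (1 A).
Nodal analysis, taking node 5 as the 0 V reference.
Current source I_test pushes 1 A into node 0 and draws it out of node 5.
KCL at each unknown node (sum of currents leaving = 0; resistances in Ω):
  Node 0: (V_0 - V_1)/1 + (V_0 - V_3)/620 - 1 = 0
  Node 1: (V_1 - V_0)/1 + (V_1 - V_2)/4.7 + (V_1 - V_4)/2400 = 0
  Node 2: (V_2 - V_1)/4.7 + (V_2 - 0)/10000 = 0
  Node 3: (V_3 - V_0)/620 + (V_3 - V_4)/24000 = 0
  Node 4: (V_4 - V_1)/2400 + (V_4 - V_3)/24000 + (V_4 - 0)/24000 = 0
Collecting terms (coefficients in siemens):
  1.002·V_0 - 1·V_1 - 0.001613·V_3 = 1
  1.213·V_1 - 1·V_0 - 0.2128·V_2 - 0.0004167·V_4 = 0
  0.2129·V_2 - 0.2128·V_1 = 0
  0.001655·V_3 - 0.001613·V_0 - 0.00004167·V_4 = 0
  0.0005·V_4 - 0.0004167·V_1 - 0.00004167·V_3 = 0
Solving these 5 simultaneous equations (Gaussian elimination) gives:
  V_0 = 7240 V, V_1 = 7239 V, V_2 = 7236 V, V_3 = 7225 V
  V_4 = 6635 V
R_eq = V_0 / 1 A = 7240 Ω = 7.24 kΩ

Final answer: 7.24 kΩ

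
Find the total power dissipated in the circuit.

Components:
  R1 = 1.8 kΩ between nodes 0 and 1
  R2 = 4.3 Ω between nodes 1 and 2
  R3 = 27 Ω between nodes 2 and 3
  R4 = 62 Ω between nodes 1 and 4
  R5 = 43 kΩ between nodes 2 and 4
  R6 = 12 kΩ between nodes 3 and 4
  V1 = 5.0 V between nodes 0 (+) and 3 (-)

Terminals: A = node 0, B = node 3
Nodal analysis, taking node 3 as the 0 V reference.
Source V1 fixes V_0 = 5 V.
KCL at each unknown node (sum of currents leaving = 0; resistances in Ω):
  Node 1: (V_1 - 5)/1800 + (V_1 - V_2)/4.3 + (V_1 - V_4)/62 = 0
  Node 2: (V_2 - V_1)/4.3 + (V_2 - 0)/27 + (V_2 - V_4)/43000 = 0
  Node 4: (V_4 - V_1)/62 + (V_4 - V_2)/43000 + (V_4 - 0)/12000 = 0
Collecting terms (coefficients in siemens):
  0.2492·V_1 - 0.2326·V_2 - 0.01613·V_4 = 0.002778
  0.2696·V_2 - 0.2326·V_1 - 0.00002326·V_4 = 0
  0.01624·V_4 - 0.01613·V_1 - 0.00002326·V_2 = 0
Solving these 3 simultaneous equations (Gaussian elimination) gives:
  V_1 = 0.08524 V, V_2 = 0.07353 V, V_4 = 0.08479 V
Power in each resistor, P = (ΔV)²/R:
  P_R1 = (5 - 0.08524)²/1800 = 0.01342 W
  P_R2 = (0.08524 - 0.07353)²/4.3 = 0.00003189 W
  P_R3 = (0.07353 - 0)²/27 = 0.0002003 W
  P_R4 = (0.08524 - 0.08479)²/62 = 0.000000003329 W
  P_R5 = (0.07353 - 0.08479)²/43000 = 0.000000002946 W
  P_R6 = (0 - 0.08479)²/12000 = 0.0000005991 W
P_total = P_R1 + P_R2 + P_R3 + P_R4 + P_R5 + P_R6 = 0.01365 W

Final answer: 0.01365 W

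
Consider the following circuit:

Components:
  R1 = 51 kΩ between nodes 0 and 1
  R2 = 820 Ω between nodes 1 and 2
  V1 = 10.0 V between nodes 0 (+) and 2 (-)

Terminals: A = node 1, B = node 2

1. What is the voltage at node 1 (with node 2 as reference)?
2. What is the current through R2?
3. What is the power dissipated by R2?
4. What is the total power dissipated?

Nodal analysis, taking node 2 as the 0 V reference.
Source V1 fixes V_0 = 10 V.
KCL at each unknown node (sum of currents leaving = 0; resistances in Ω):
  Node 1: (V_1 - 10)/51000 + (V_1 - 0)/820 = 0
Collecting terms: 0.001239 × V_1 = 0.0001961  =>  V_1 = 0.1582 V
Part 1:
  Read off the nodal solution: V_1 = 0.1582 V
Part 2:
  I_R2 = (V_1 - V_2)/R2 = (0.1582 - 0)/820 = 0.000193 A
  Magnitude: I_R2 = 0.000193 A
Part 3:
  I_R2 = (V_1 - V_2)/R2 = (0.1582 - 0)/820 = 0.000193 A
  P_R2 = I_R2² × R2 = (0.000193)² × 820 = 0.00003054 W
Part 4:
  Power in each resistor, P = (ΔV)²/R:
    P_R1 = (10 - 0.1582)²/51000 = 0.001899 W
    P_R2 = (0.1582 - 0)²/820 = 0.00003054 W
  P_total = P_R1 + P_R2 = 0.00193 W

Final answers:
1. V_1 = 0.1582 V
2. I_R2 = 0.000193 A
3. P_R2 = 3.054e-05 W
4. P_total = 0.00193 W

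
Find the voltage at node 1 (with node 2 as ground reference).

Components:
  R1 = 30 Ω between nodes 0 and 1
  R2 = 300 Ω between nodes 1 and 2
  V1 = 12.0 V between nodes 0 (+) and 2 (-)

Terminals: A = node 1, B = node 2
Nodal analysis, taking node 2 as the 0 V reference.
Source V1 fixes V_0 = 12 V.
KCL at each unknown node (sum of currents leaving = 0; resistances in Ω):
  Node 1: (V_1 - 12)/30 + (V_1 - 0)/300 = 0
Collecting terms: 0.03667 × V_1 = 0.4  =>  V_1 = 10.91 V
The requested potential is V_1 = 10.91 V.

Final answer: V_1 = 10.91 V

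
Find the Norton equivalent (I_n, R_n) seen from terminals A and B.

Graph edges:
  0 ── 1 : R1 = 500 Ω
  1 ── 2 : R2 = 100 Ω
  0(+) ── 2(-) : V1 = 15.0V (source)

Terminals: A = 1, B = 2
Find the Thévenin equivalent first; then I_n = V_th/R_th and R_n = R_th.
Step 1 — V_th is the open-circuit voltage V_A - V_B (nothing connected across the terminals).
Nodal analysis, taking node 2 as the 0 V reference.
Source V1 fixes V_0 = 15 V.
KCL at each unknown node (sum of currents leaving = 0; resistances in Ω):
  Node 1: (V_1 - 15)/500 + (V_1 - 0)/100 = 0
Collecting terms: 0.012 × V_1 = 0.03  =>  V_1 = 2.5 V
V_th = V_1 - V_2 = 2.5 - 0 = 2.5 V
Step 2 — R_th: zero the source — replace V1 by a short circuit (node 2 merges into node 0) — and find the resistance seen between A (node 1) and B (node 0).
Reduce the network between node 1 (A) and node 0 (B) by series/parallel combination:
  Rp1 = R1 ‖ R2 (parallel, both between nodes 0 and 1) = 1/(1/500 + 1/100) = 83.33 Ω
R_th = 83.33 Ω
I_n = V_th/R_th = 2.5/83.33 = 0.03 A, and R_n = R_th = 83.33 Ω

Final answer: I_n = 0.03 A, R_n = 83.33 Ω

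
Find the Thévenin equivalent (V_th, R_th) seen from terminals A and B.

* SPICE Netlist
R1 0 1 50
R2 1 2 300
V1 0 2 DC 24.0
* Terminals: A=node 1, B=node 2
Step 1 — V_th is the open-circuit voltage V_A - V_B (nothing connected across the terminals).
Nodal analysis, taking node 2 as the 0 V reference.
Source V1 fixes V_0 = 24 V.
KCL at each unknown node (sum of currents leaving = 0; resistances in Ω):
  Node 1: (V_1 - 24)/50 + (V_1 - 0)/300 = 0
Collecting terms: 0.02333 × V_1 = 0.48  =>  V_1 = 20.57 V
V_th = V_1 - V_2 = 20.57 - 0 = 20.57 V
Step 2 — R_th: zero the source — replace V1 by a short circuit (node 2 merges into node 0) — and find the resistance seen between A (node 1) and B (node 0).
Reduce the network between node 1 (A) and node 0 (B) by series/parallel combination:
  Rp1 = R1 ‖ R2 (parallel, both between nodes 0 and 1) = 1/(1/50 + 1/300) = 42.86 Ω
R_th = 42.86 Ω

Final answer: V_th = 20.57 V, R_th = 42.86 Ω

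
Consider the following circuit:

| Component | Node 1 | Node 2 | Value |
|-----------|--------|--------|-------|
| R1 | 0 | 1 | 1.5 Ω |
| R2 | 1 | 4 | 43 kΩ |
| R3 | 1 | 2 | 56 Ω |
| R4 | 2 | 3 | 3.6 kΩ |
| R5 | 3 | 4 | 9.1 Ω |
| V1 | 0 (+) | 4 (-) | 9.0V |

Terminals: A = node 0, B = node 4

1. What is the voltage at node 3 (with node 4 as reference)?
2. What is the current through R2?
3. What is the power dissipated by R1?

Nodal analysis, taking node 4 as the 0 V reference.
Source V1 fixes V_0 = 9 V.
KCL at each unknown node (sum of currents leaving = 0; resistances in Ω):
  Node 1: (V_1 - 9)/1.5 + (V_1 - 0)/43000 + (V_1 - V_2)/56 = 0
  Node 2: (V_2 - V_1)/56 + (V_2 - V_3)/3600 = 0
  Node 3: (V_3 - V_2)/3600 + (V_3 - 0)/9.1 = 0
Collecting terms (coefficients in siemens):
  0.6845·V_1 - 0.01786·V_2 = 6
  0.01813·V_2 - 0.01786·V_1 - 0.0002778·V_3 = 0
  0.1102·V_3 - 0.0002778·V_2 = 0
Solving these 3 simultaneous equations (Gaussian elimination) gives:
  V_1 = 8.996 V, V_2 = 8.859 V, V_3 = 0.02234 V
Part 1:
  Read off the nodal solution: V_3 = 0.02234 V
Part 2:
  I_R2 = (V_1 - V_4)/R2 = (8.996 - 0)/43000 = 0.0002092 A
  Magnitude: I_R2 = 0.0002092 A
Part 3:
  I_R1 = (V_0 - V_1)/R1 = (9 - 8.996)/1.5 = 0.002664 A
  P_R1 = I_R1² × R1 = (0.002664)² × 1.5 = 0.00001064 W

Final answers:
1. V_3 = 0.02234 V
2. I_R2 = 0.0002092 A
3. P_R1 = 1.064e-05 W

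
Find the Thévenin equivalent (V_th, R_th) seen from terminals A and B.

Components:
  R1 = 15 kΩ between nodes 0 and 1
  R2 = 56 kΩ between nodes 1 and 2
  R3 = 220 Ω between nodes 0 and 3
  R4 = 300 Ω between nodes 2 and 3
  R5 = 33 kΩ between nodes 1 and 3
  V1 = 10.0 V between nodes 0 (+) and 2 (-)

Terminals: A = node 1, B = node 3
Step 1 — V_th is the open-circuit voltage V_A - V_B (nothing connected across the terminals).
Nodal analysis, taking node 2 as the 0 V reference.
Source V1 fixes V_0 = 10 V.
KCL at each unknown node (sum of currents leaving = 0; resistances in Ω):
  Node 1: (V_1 - 10)/15000 + (V_1 - 0)/56000 + (V_1 - V_3)/33000 = 0
  Node 3: (V_3 - 10)/220 + (V_3 - 0)/300 + (V_3 - V_1)/33000 = 0
Collecting terms (coefficients in siemens):
  0.0001148·V_1 - 0.0000303·V_3 = 0.0006667
  0.007909·V_3 - 0.0000303·V_1 = 0.04545
Determinant D = (0.0001148)(0.007909) - (-0.0000303)(-0.0000303) = 0.0000009073
V_1 = [(0.0006667)(0.007909) - (-0.0000303)(0.04545)]/D = 7.33 V
V_3 = [(0.0001148)(0.04545) - (0.0006667)(-0.0000303)]/D = 5.775 V
V_th = V_1 - V_3 = 7.33 - 5.775 = 1.555 V
Step 2 — R_th: zero the source — replace V1 by a short circuit (node 2 merges into node 0) — and find the resistance seen between A (node 1) and B (node 3).
Reduce the network between node 1 (A) and node 3 (B) by series/parallel combination:
  Rp1 = R1 ‖ R2 (parallel, both between nodes 0 and 1) = 1/(1/15000 + 1/56000) = 11830 Ω
  Rp2 = R3 ‖ R4 (parallel, both between nodes 0 and 3) = 1/(1/220 + 1/300) = 126.9 Ω
  Rs1 = Rp1 + Rp2 (series, joined only at node 0) = 11830 + 126.9 = 11960 Ω
  Rp3 = R5 ‖ Rs1 (parallel, both between nodes 1 and 3) = 1/(1/33000 + 1/11960) = 8777 Ω
R_th = 8.777 kΩ

Final answer: V_th = 1.555 V, R_th = 8.777 kΩ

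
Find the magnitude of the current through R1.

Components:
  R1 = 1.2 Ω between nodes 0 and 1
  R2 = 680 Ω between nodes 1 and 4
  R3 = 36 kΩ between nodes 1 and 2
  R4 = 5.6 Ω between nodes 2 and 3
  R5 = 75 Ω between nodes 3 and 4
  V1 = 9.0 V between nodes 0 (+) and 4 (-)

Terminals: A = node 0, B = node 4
Nodal analysis, taking node 4 as the 0 V reference.
Source V1 fixes V_0 = 9 V.
KCL at each unknown node (sum of currents leaving = 0; resistances in Ω):
  Node 1: (V_1 - 9)/1.2 + (V_1 - 0)/680 + (V_1 - V_2)/36000 = 0
  Node 2: (V_2 - V_1)/36000 + (V_2 - V_3)/5.6 = 0
  Node 3: (V_3 - V_2)/5.6 + (V_3 - 0)/75 = 0
Collecting terms (coefficients in siemens):
  0.8348·V_1 - 0.00002778·V_2 = 7.5
  0.1786·V_2 - 0.00002778·V_1 - 0.1786·V_3 = 0
  0.1919·V_3 - 0.1786·V_2 = 0
Solving these 3 simultaneous equations (Gaussian elimination) gives:
  V_1 = 8.984 V, V_2 = 0.02007 V, V_3 = 0.01867 V
I_R1 = (V_0 - V_1)/R1 = (9 - 8.984)/1.2 = 0.01346 A
|I_R1| = 0.01346 A

Final answer: |I_R1| = 0.01346 A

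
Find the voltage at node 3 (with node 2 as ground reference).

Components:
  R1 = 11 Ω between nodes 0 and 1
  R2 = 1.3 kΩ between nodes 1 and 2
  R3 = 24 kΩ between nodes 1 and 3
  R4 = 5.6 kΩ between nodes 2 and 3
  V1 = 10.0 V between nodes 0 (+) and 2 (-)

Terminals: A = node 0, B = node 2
Nodal analysis, taking node 2 as the 0 V reference.
Source V1 fixes V_0 = 10 V.
KCL at each unknown node (sum of currents leaving = 0; resistances in Ω):
  Node 1: (V_1 - 10)/11 + (V_1 - 0)/1300 + (V_1 - V_3)/24000 = 0
  Node 3: (V_3 - V_1)/24000 + (V_3 - 0)/5600 = 0
Collecting terms (coefficients in siemens):
  0.09172·V_1 - 0.00004167·V_3 = 0.9091
  0.0002202·V_3 - 0.00004167·V_1 = 0
Determinant D = (0.09172)(0.0002202) - (-0.00004167)(-0.00004167) = 0.0000202
V_1 = [(0.9091)(0.0002202) - (-0.00004167)(0)]/D = 9.912 V
V_3 = [(0.09172)(0) - (0.9091)(-0.00004167)]/D = 1.875 V
The requested potential is V_3 = 1.875 V.

Final answer: V_3 = 1.875 V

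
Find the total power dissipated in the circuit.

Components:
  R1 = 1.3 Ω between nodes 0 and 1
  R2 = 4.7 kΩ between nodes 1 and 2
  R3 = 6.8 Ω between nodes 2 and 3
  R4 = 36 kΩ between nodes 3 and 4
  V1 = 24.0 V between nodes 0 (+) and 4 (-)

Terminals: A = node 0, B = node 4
Nodal analysis, taking node 4 as the 0 V reference.
Source V1 fixes V_0 = 24 V.
KCL at each unknown node (sum of currents leaving = 0; resistances in Ω):
  Node 1: (V_1 - 24)/1.3 + (V_1 - V_2)/4700 = 0
  Node 2: (V_2 - V_1)/4700 + (V_2 - V_3)/6.8 = 0
  Node 3: (V_3 - V_2)/6.8 + (V_3 - 0)/36000 = 0
Collecting terms (coefficients in siemens):
  0.7694·V_1 - 0.0002128·V_2 = 18.46
  0.1473·V_2 - 0.0002128·V_1 - 0.1471·V_3 = 0
  0.1471·V_3 - 0.1471·V_2 = 0
Solving these 3 simultaneous equations (Gaussian elimination) gives:
  V_1 = 24 V, V_2 = 21.23 V, V_3 = 21.22 V
Power in each resistor, P = (ΔV)²/R:
  P_R1 = (24 - 24)²/1.3 = 0.0000004519 W
  P_R2 = (24 - 21.23)²/4700 = 0.001634 W
  P_R3 = (21.23 - 21.22)²/6.8 = 0.000002364 W
  P_R4 = (21.22 - 0)²/36000 = 0.01251 W
P_total = P_R1 + P_R2 + P_R3 + P_R4 = 0.01415 W

Final answer: 0.01415 W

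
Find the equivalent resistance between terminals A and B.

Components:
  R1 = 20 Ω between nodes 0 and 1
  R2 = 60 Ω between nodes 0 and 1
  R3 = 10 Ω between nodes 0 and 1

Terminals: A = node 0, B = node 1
Reduce the network between node 0 (A) and node 1 (B) by series/parallel combination:
  Rp1 = R1 ‖ R2 ‖ R3 (parallel, all between nodes 0 and 1) = 1/(1/20 + 1/60 + 1/10) = 6 Ω
R_eq = 6 Ω

Final answer: 6 Ω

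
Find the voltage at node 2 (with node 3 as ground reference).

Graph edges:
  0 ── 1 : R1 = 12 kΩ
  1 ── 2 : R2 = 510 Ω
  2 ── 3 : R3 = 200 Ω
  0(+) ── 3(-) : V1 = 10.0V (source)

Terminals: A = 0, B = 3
Nodal analysis, taking node 3 as the 0 V reference.
Source V1 fixes V_0 = 10 V.
KCL at each unknown node (sum of currents leaving = 0; resistances in Ω):
  Node 1: (V_1 - 10)/12000 + (V_1 - V_2)/510 = 0
  Node 2: (V_2 - V_1)/510 + (V_2 - 0)/200 = 0
Collecting terms (coefficients in siemens):
  0.002044·V_1 - 0.001961·V_2 = 0.0008333
  0.006961·V_2 - 0.001961·V_1 = 0
Determinant D = (0.002044)(0.006961) - (-0.001961)(-0.001961) = 0.00001038
V_1 = [(0.0008333)(0.006961) - (-0.001961)(0)]/D = 0.5586 V
V_2 = [(0.002044)(0) - (0.0008333)(-0.001961)]/D = 0.1574 V
The requested potential is V_2 = 0.1574 V.

Final answer: V_2 = 0.1574 V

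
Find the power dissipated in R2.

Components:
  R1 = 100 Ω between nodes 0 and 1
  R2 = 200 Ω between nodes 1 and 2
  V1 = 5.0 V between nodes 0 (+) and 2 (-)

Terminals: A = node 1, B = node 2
Nodal analysis, taking node 2 as the 0 V reference.
Source V1 fixes V_0 = 5 V.
KCL at each unknown node (sum of currents leaving = 0; resistances in Ω):
  Node 1: (V_1 - 5)/100 + (V_1 - 0)/200 = 0
Collecting terms: 0.015 × V_1 = 0.05  =>  V_1 = 3.333 V
I_R2 = (V_1 - V_2)/R2 = (3.333 - 0)/200 = 0.01667 A
P_R2 = I_R2² × R2 = (0.01667)² × 200 = 0.05556 W

Final answer: 0.05556 W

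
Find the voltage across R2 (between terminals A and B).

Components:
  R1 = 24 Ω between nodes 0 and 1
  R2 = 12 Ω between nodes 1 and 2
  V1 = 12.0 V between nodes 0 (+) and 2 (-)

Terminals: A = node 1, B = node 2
R1 and R2 are in series across V1 (node 0 → node 1 → node 2), and the output A–B is taken across R2, so this is a voltage divider.
Series current: I = V1/(R1 + R2) = 12/(24 + 12) = 12/36 = 0.3333 A
V_R2 = I × R2 = V1 × R2/(R1 + R2) = 12 × 12/36 = 4 V

Final answer: 4 V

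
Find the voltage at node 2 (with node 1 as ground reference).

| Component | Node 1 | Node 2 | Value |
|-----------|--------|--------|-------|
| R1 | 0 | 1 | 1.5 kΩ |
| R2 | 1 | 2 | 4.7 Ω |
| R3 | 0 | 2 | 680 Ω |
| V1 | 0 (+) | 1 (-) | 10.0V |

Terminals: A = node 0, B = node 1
Nodal analysis, taking node 1 as the 0 V reference.
Source V1 fixes V_0 = 10 V.
KCL at each unknown node (sum of currents leaving = 0; resistances in Ω):
  Node 2: (V_2 - 0)/4.7 + (V_2 - 10)/680 = 0
Collecting terms: 0.2142 × V_2 = 0.01471  =>  V_2 = 0.06864 V
The requested potential is V_2 = 0.06864 V.

Final answer: V_2 = 0.06864 V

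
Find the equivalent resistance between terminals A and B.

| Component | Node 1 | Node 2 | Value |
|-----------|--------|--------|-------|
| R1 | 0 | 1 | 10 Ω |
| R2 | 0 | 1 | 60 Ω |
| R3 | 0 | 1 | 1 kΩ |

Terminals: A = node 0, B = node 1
Reduce the network between node 0 (A) and node 1 (B) by series/parallel combination:
  Rp1 = R1 ‖ R2 ‖ R3 (parallel, all between nodes 0 and 1) = 1/(1/10 + 1/60 + 1/1000) = 8.499 Ω
R_eq = 8.499 Ω

Final answer: 8.499 Ω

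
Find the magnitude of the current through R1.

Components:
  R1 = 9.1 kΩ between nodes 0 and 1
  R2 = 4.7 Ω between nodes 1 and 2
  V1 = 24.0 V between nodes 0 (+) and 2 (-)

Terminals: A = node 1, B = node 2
Nodal analysis, taking node 2 as the 0 V reference.
Source V1 fixes V_0 = 24 V.
KCL at each unknown node (sum of currents leaving = 0; resistances in Ω):
  Node 1: (V_1 - 24)/9100 + (V_1 - 0)/4.7 = 0
Collecting terms: 0.2129 × V_1 = 0.002637  =>  V_1 = 0.01239 V
I_R1 = (V_0 - V_1)/R1 = (24 - 0.01239)/9100 = 0.002636 A
|I_R1| = 0.002636 A

Final answer: |I_R1| = 0.002636 A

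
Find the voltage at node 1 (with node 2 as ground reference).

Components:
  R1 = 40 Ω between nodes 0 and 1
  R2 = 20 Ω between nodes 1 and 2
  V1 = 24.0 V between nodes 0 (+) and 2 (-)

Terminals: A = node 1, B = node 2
Nodal analysis, taking node 2 as the 0 V reference.
Source V1 fixes V_0 = 24 V.
KCL at each unknown node (sum of currents leaving = 0; resistances in Ω):
  Node 1: (V_1 - 24)/40 + (V_1 - 0)/20 = 0
Collecting terms: 0.075 × V_1 = 0.6  =>  V_1 = 8 V
The requested potential is V_1 = 8 V.

Final answer: V_1 = 8 V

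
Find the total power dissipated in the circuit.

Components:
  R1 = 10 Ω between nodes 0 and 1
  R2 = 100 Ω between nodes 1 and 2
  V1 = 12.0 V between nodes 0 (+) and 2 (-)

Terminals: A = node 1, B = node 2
Nodal analysis, taking node 2 as the 0 V reference.
Source V1 fixes V_0 = 12 V.
KCL at each unknown node (sum of currents leaving = 0; resistances in Ω):
  Node 1: (V_1 - 12)/10 + (V_1 - 0)/100 = 0
Collecting terms: 0.11 × V_1 = 1.2  =>  V_1 = 10.91 V
Power in each resistor, P = (ΔV)²/R:
  P_R1 = (12 - 10.91)²/10 = 0.119 W
  P_R2 = (10.91 - 0)²/100 = 1.19 W
P_total = P_R1 + P_R2 = 1.309 W

Final answer: 1.309 W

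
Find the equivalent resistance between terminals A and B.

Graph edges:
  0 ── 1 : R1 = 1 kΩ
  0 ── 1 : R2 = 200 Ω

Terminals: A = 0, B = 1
Reduce the network between node 0 (A) and node 1 (B) by series/parallel combination:
  Rp1 = R1 ‖ R2 (parallel, both between nodes 0 and 1) = 1/(1/1000 + 1/200) = 166.7 Ω
R_eq = 166.7 Ω

Final answer: 166.7 Ω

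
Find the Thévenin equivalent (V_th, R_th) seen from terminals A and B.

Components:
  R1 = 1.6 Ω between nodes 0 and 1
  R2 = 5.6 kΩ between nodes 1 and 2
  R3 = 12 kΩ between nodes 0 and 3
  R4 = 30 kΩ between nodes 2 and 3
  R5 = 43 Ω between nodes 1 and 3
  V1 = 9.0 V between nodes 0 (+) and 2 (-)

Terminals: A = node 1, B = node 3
Step 1 — V_th is the open-circuit voltage V_A - V_B (nothing connected across the terminals).
Nodal analysis, taking node 2 as the 0 V reference.
Source V1 fixes V_0 = 9 V.
KCL at each unknown node (sum of currents leaving = 0; resistances in Ω):
  Node 1: (V_1 - 9)/1.6 + (V_1 - 0)/5600 + (V_1 - V_3)/43 = 0
  Node 3: (V_3 - 9)/12000 + (V_3 - 0)/30000 + (V_3 - V_1)/43 = 0
Collecting terms (coefficients in siemens):
  0.6484·V_1 - 0.02326·V_3 = 5.625
  0.02337·V_3 - 0.02326·V_1 = 0.00075
Determinant D = (0.6484)(0.02337) - (-0.02326)(-0.02326) = 0.01461
V_1 = [(5.625)(0.02337) - (-0.02326)(0.00075)]/D = 8.997 V
V_3 = [(0.6484)(0.00075) - (5.625)(-0.02326)]/D = 8.984 V
V_th = V_1 - V_3 = 8.997 - 8.984 = 0.01282 V
Step 2 — R_th: zero the source — replace V1 by a short circuit (node 2 merges into node 0) — and find the resistance seen between A (node 1) and B (node 3).
Reduce the network between node 1 (A) and node 3 (B) by series/parallel combination:
  Rp1 = R1 ‖ R2 (parallel, both between nodes 0 and 1) = 1/(1/1.6 + 1/5600) = 1.6 Ω
  Rp2 = R3 ‖ R4 (parallel, both between nodes 0 and 3) = 1/(1/12000 + 1/30000) = 8571 Ω
  Rs1 = Rp1 + Rp2 (series, joined only at node 0) = 1.6 + 8571 = 8573 Ω
  Rp3 = R5 ‖ Rs1 (parallel, both between nodes 1 and 3) = 1/(1/43 + 1/8573) = 42.79 Ω
R_th = 42.79 Ω

Final answer: V_th = 0.01282 V, R_th = 42.79 Ω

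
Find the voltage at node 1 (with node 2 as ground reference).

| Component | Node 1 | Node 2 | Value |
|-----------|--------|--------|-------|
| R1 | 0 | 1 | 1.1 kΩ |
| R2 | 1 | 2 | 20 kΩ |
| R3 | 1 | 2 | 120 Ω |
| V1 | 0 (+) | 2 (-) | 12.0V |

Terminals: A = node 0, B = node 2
Nodal analysis, taking node 2 as the 0 V reference.
Source V1 fixes V_0 = 12 V.
KCL at each unknown node (sum of currents leaving = 0; resistances in Ω):
  Node 1: (V_1 - 12)/1100 + (V_1 - 0)/20000 + (V_1 - 0)/120 = 0
Collecting terms: 0.009292 × V_1 = 0.01091  =>  V_1 = 1.174 V
The requested potential is V_1 = 1.174 V.

Final answer: V_1 = 1.174 V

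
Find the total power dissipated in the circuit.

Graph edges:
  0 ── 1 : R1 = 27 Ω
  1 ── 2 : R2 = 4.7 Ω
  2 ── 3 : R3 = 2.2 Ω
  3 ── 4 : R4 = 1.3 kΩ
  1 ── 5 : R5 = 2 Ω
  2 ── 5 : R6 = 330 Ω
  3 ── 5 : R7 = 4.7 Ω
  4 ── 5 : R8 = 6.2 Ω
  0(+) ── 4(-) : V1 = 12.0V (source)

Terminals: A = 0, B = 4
Nodal analysis, taking node 4 as the 0 V reference.
Source V1 fixes V_0 = 12 V.
KCL at each unknown node (sum of currents leaving = 0; resistances in Ω):
  Node 1: (V_1 - 12)/27 + (V_1 - V_2)/4.7 + (V_1 - V_5)/2 = 0
  Node 2: (V_2 - V_1)/4.7 + (V_2 - V_3)/2.2 + (V_2 - V_5)/330 = 0
  Node 3: (V_3 - V_2)/2.2 + (V_3 - 0)/1300 + (V_3 - V_5)/4.7 = 0
  Node 5: (V_5 - V_1)/2 + (V_5 - V_2)/330 + (V_5 - V_3)/4.7 + (V_5 - 0)/6.2 = 0
Collecting terms (coefficients in siemens):
  0.7498·V_1 - 0.2128·V_2 - 0.5·V_5 = 0.4444
  0.6703·V_2 - 0.2128·V_1 - 0.4545·V_3 - 0.00303·V_5 = 0
  0.6681·V_3 - 0.4545·V_2 - 0.2128·V_5 = 0
  0.8771·V_5 - 0.5·V_1 - 0.00303·V_2 - 0.2128·V_3 = 0
Solving these 4 simultaneous equations (Gaussian elimination) gives:
  V_1 = 2.707 V, V_2 = 2.464 V, V_3 = 2.353 V, V_5 = 2.123 V
Power in each resistor, P = (ΔV)²/R:
  P_R1 = (12 - 2.707)²/27 = 3.198 W
  P_R2 = (2.707 - 2.464)²/4.7 = 0.01259 W
  P_R3 = (2.464 - 2.353)²/2.2 = 0.005661 W
  P_R4 = (2.353 - 0)²/1300 = 0.004257 W
  P_R5 = (2.707 - 2.123)²/2 = 0.171 W
  P_R6 = (2.464 - 2.123)²/330 = 0.0003534 W
  P_R7 = (2.353 - 2.123)²/4.7 = 0.01125 W
  P_R8 = (0 - 2.123)²/6.2 = 0.7267 W
P_total = P_R1 + P_R2 + P_R3 + P_R4 + P_R5 + P_R6 + P_R7 + P_R8 = 4.13 W

Final answer: 4.13 W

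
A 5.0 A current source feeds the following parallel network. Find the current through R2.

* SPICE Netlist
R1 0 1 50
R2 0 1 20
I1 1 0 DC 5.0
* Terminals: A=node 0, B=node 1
All resistors sit directly between nodes 0 and 1, so they are in parallel and share one voltage V; the full source current 5 A splits among them.
1/R_par = 1/50 + 1/20 = 0.07 S  =>  R_par = 14.29 Ω
V = I × R_par = 5 × 14.29 = 71.43 V
I_R2 = V/R2 = 71.43/20 = 3.571 A

Final answer: 3.571 A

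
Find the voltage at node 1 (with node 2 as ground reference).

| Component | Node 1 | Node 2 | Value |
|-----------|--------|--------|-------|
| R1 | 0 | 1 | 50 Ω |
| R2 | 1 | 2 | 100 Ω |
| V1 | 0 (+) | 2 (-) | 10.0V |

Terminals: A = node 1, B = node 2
Nodal analysis, taking node 2 as the 0 V reference.
Source V1 fixes V_0 = 10 V.
KCL at each unknown node (sum of currents leaving = 0; resistances in Ω):
  Node 1: (V_1 - 10)/50 + (V_1 - 0)/100 = 0
Collecting terms: 0.03 × V_1 = 0.2  =>  V_1 = 6.667 V
The requested potential is V_1 = 6.667 V.

Final answer: V_1 = 6.667 V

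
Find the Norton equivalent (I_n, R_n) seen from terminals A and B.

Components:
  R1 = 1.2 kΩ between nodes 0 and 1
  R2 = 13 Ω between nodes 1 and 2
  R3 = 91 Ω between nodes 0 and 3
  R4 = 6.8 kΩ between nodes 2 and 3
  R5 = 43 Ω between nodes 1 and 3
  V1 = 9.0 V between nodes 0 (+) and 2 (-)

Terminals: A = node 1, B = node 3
Find the Thévenin equivalent first; then I_n = V_th/R_th and R_n = R_th.
Step 1 — V_th is the open-circuit voltage V_A - V_B (nothing connected across the terminals).
Nodal analysis, taking node 2 as the 0 V reference.
Source V1 fixes V_0 = 9 V.
KCL at each unknown node (sum of currents leaving = 0; resistances in Ω):
  Node 1: (V_1 - 9)/1200 + (V_1 - 0)/13 + (V_1 - V_3)/43 = 0
  Node 3: (V_3 - 9)/91 + (V_3 - 0)/6800 + (V_3 - V_1)/43 = 0
Collecting terms (coefficients in siemens):
  0.101·V_1 - 0.02326·V_3 = 0.0075
  0.03439·V_3 - 0.02326·V_1 = 0.0989
Determinant D = (0.101)(0.03439) - (-0.02326)(-0.02326) = 0.002933
V_1 = [(0.0075)(0.03439) - (-0.02326)(0.0989)]/D = 0.8721 V
V_3 = [(0.101)(0.0989) - (0.0075)(-0.02326)]/D = 3.465 V
V_th = V_1 - V_3 = 0.8721 - 3.465 = -2.593 V
Step 2 — R_th: zero the source — replace V1 by a short circuit (node 2 merges into node 0) — and find the resistance seen between A (node 1) and B (node 3).
Reduce the network between node 1 (A) and node 3 (B) by series/parallel combination:
  Rp1 = R1 ‖ R2 (parallel, both between nodes 0 and 1) = 1/(1/1200 + 1/13) = 12.86 Ω
  Rp2 = R3 ‖ R4 (parallel, both between nodes 0 and 3) = 1/(1/91 + 1/6800) = 89.8 Ω
  Rs1 = Rp1 + Rp2 (series, joined only at node 0) = 12.86 + 89.8 = 102.7 Ω
  Rp3 = R5 ‖ Rs1 (parallel, both between nodes 1 and 3) = 1/(1/43 + 1/102.7) = 30.31 Ω
R_th = 30.31 Ω
I_n = V_th/R_th = -2.593/30.31 = -0.08557 A, and R_n = R_th = 30.31 Ω

Final answer: I_n = -0.08557 A, R_n = 30.31 Ω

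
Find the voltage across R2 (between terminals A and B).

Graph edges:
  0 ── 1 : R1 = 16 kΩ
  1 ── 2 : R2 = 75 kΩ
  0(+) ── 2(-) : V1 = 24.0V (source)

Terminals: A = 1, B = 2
R1 and R2 are in series across V1 (node 0 → node 1 → node 2), and the output A–B is taken across R2, so this is a voltage divider.
Series current: I = V1/(R1 + R2) = 24/(16000 + 75000) = 24/91000 = 0.0002637 A
V_R2 = I × R2 = V1 × R2/(R1 + R2) = 24 × 75000/91000 = 19.78 V

Final answer: 19.78 V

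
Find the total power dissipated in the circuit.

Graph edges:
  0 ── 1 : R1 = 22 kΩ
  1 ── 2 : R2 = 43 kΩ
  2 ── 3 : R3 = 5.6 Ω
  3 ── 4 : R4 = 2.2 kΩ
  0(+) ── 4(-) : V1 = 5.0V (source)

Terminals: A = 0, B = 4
Nodal analysis, taking node 4 as the 0 V reference.
Source V1 fixes V_0 = 5 V.
KCL at each unknown node (sum of currents leaving = 0; resistances in Ω):
  Node 1: (V_1 - 5)/22000 + (V_1 - V_2)/43000 = 0
  Node 2: (V_2 - V_1)/43000 + (V_2 - V_3)/5.6 = 0
  Node 3: (V_3 - V_2)/5.6 + (V_3 - 0)/2200 = 0
Collecting terms (coefficients in siemens):
  0.00006871·V_1 - 0.00002326·V_2 = 0.0002273
  0.1786·V_2 - 0.00002326·V_1 - 0.1786·V_3 = 0
  0.179·V_3 - 0.1786·V_2 = 0
Solving these 3 simultaneous equations (Gaussian elimination) gives:
  V_1 = 3.363 V, V_2 = 0.1641 V, V_3 = 0.1637 V
Power in each resistor, P = (ΔV)²/R:
  P_R1 = (5 - 3.363)²/22000 = 0.0001218 W
  P_R2 = (3.363 - 0.1641)²/43000 = 0.000238 W
  P_R3 = (0.1641 - 0.1637)²/5.6 = 0.000000031 W
  P_R4 = (0.1637 - 0)²/2200 = 0.00001218 W
P_total = P_R1 + P_R2 + P_R3 + P_R4 = 0.000372 W

Final answer: 0.000372 W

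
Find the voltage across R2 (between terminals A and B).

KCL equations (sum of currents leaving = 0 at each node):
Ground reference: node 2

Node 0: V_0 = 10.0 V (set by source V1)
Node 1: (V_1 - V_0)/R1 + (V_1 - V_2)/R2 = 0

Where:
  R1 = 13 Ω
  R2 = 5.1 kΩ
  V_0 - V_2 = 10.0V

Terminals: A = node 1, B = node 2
R1 and R2 are in series across V1 (node 0 → node 1 → node 2), and the output A–B is taken across R2, so this is a voltage divider.
Series current: I = V1/(R1 + R2) = 10/(13 + 5100) = 10/5113 = 0.001956 A
V_R2 = I × R2 = V1 × R2/(R1 + R2) = 10 × 5100/5113 = 9.975 V

Final answer: 9.975 V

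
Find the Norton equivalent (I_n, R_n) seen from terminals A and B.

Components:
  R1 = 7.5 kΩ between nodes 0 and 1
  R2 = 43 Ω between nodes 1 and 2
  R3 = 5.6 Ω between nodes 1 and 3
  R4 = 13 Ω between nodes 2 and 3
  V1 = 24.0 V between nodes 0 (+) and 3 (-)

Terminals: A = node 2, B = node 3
Find the Thévenin equivalent first; then I_n = V_th/R_th and R_n = R_th.
Step 1 — V_th is the open-circuit voltage V_A - V_B (nothing connected across the terminals).
Nodal analysis, taking node 3 as the 0 V reference.
Source V1 fixes V_0 = 24 V.
KCL at each unknown node (sum of currents leaving = 0; resistances in Ω):
  Node 1: (V_1 - 24)/7500 + (V_1 - V_2)/43 + (V_1 - 0)/5.6 = 0
  Node 2: (V_2 - V_1)/43 + (V_2 - 0)/13 = 0
Collecting terms (coefficients in siemens):
  0.202·V_1 - 0.02326·V_2 = 0.0032
  0.1002·V_2 - 0.02326·V_1 = 0
Determinant D = (0.202)(0.1002) - (-0.02326)(-0.02326) = 0.01969
V_1 = [(0.0032)(0.1002) - (-0.02326)(0)]/D = 0.01628 V
V_2 = [(0.202)(0) - (0.0032)(-0.02326)]/D = 0.003779 V
V_th = V_2 - V_3 = 0.003779 - 0 = 0.003779 V
Step 2 — R_th: zero the source — replace V1 by a short circuit (node 3 merges into node 0) — and find the resistance seen between A (node 2) and B (node 0).
Reduce the network between node 2 (A) and node 0 (B) by series/parallel combination:
  Rp1 = R1 ‖ R3 (parallel, both between nodes 0 and 1) = 1/(1/7500 + 1/5.6) = 5.596 Ω
  Rs1 = R2 + Rp1 (series, joined only at node 1) = 43 + 5.596 = 48.6 Ω
  Rp2 = R4 ‖ Rs1 (parallel, both between nodes 0 and 2) = 1/(1/13 + 1/48.6) = 10.26 Ω
R_th = 10.26 Ω
I_n = V_th/R_th = 0.003779/10.26 = 0.0003685 A, and R_n = R_th = 10.26 Ω

Final answer: I_n = 0.0003685 A, R_n = 10.26 Ω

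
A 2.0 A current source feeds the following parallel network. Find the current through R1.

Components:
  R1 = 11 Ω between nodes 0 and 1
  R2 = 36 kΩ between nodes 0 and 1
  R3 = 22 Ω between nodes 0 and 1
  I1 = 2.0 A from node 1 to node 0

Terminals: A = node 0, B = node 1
All resistors sit directly between nodes 0 and 1, so they are in parallel and share one voltage V; the full source current 2 A splits among them.
1/R_par = 1/11 + 1/36000 + 1/22 = 0.1364 S  =>  R_par = 7.332 Ω
V = I × R_par = 2 × 7.332 = 14.66 V
I_R1 = V/R1 = 14.66/11 = 1.333 A

Final answer: 1.333 A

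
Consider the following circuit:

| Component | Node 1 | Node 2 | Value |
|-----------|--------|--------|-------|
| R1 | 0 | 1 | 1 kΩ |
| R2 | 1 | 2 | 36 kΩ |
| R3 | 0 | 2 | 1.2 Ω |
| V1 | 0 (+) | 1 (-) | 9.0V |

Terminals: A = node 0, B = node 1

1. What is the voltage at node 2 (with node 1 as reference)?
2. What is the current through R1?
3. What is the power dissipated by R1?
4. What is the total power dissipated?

Nodal analysis, taking node 1 as the 0 V reference.
Source V1 fixes V_0 = 9 V.
KCL at each unknown node (sum of currents leaving = 0; resistances in Ω):
  Node 2: (V_2 - 0)/36000 + (V_2 - 9)/1.2 = 0
Collecting terms: 0.8334 × V_2 = 7.5  =>  V_2 = 9 V
Part 1:
  Read off the nodal solution: V_2 = 9 V
Part 2:
  I_R1 = (V_0 - V_1)/R1 = (9 - 0)/1000 = 0.009 A
  Magnitude: I_R1 = 0.009 A
Part 3:
  I_R1 = (V_0 - V_1)/R1 = (9 - 0)/1000 = 0.009 A
  P_R1 = I_R1² × R1 = (0.009)² × 1000 = 0.081 W
Part 4:
  Power in each resistor, P = (ΔV)²/R:
    P_R1 = (9 - 0)²/1000 = 0.081 W
    P_R2 = (0 - 9)²/36000 = 0.00225 W
    P_R3 = (9 - 9)²/1.2 = 0.000000075 W
  P_total = P_R1 + P_R2 + P_R3 = 0.08325 W

Final answers:
1. V_2 = 9 V
2. I_R1 = 0.009 A
3. P_R1 = 0.081 W
4. P_total = 0.08325 W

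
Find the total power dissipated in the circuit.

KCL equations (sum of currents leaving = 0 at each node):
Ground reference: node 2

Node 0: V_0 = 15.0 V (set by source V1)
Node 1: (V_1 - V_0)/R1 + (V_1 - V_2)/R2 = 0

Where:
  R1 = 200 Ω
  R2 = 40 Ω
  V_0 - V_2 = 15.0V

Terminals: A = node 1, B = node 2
Nodal analysis, taking node 2 as the 0 V reference.
Source V1 fixes V_0 = 15 V.
KCL at each unknown node (sum of currents leaving = 0; resistances in Ω):
  Node 1: (V_1 - 15)/200 + (V_1 - 0)/40 = 0
Collecting terms: 0.03 × V_1 = 0.075  =>  V_1 = 2.5 V
Power in each resistor, P = (ΔV)²/R:
  P_R1 = (15 - 2.5)²/200 = 0.7812 W
  P_R2 = (2.5 - 0)²/40 = 0.1562 W
P_total = P_R1 + P_R2 = 0.9375 W

Final answer: 0.9375 W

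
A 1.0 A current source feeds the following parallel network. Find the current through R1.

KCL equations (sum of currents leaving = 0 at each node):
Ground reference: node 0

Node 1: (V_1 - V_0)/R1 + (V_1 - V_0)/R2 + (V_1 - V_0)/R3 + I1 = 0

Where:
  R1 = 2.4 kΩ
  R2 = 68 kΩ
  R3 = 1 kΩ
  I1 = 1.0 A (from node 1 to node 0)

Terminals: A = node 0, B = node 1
All resistors sit directly between nodes 0 and 1, so they are in parallel and share one voltage V; the full source current 1 A splits among them.
1/R_par = 1/2400 + 1/68000 + 1/1000 = 0.001431 S  =>  R_par = 698.6 Ω
V = I × R_par = 1 × 698.6 = 698.6 V
I_R1 = V/R1 = 698.6/2400 = 0.2911 A

Final answer: 0.2911 A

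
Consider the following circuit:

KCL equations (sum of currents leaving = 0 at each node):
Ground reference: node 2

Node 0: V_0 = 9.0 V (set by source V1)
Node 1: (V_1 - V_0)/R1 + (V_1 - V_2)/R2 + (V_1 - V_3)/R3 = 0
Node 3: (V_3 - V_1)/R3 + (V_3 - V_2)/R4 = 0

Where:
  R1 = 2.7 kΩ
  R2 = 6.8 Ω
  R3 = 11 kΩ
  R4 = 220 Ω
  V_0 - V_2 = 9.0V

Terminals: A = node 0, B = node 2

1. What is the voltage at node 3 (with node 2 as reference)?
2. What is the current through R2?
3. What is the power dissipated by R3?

Nodal analysis, taking node 2 as the 0 V reference.
Source V1 fixes V_0 = 9 V.
KCL at each unknown node (sum of currents leaving = 0; resistances in Ω):
  Node 1: (V_1 - 9)/2700 + (V_1 - 0)/6.8 + (V_1 - V_3)/11000 = 0
  Node 3: (V_3 - V_1)/11000 + (V_3 - 0)/220 = 0
Collecting terms (coefficients in siemens):
  0.1475·V_1 - 0.00009091·V_3 = 0.003333
  0.004636·V_3 - 0.00009091·V_1 = 0
Determinant D = (0.1475)(0.004636) - (-0.00009091)(-0.00009091) = 0.0006839
V_1 = [(0.003333)(0.004636) - (-0.00009091)(0)]/D = 0.0226 V
V_3 = [(0.1475)(0) - (0.003333)(-0.00009091)]/D = 0.0004431 V
Part 1:
  Read off the nodal solution: V_3 = 0.0004431 V
Part 2:
  I_R2 = (V_1 - V_2)/R2 = (0.0226 - 0)/6.8 = 0.003323 A
  Magnitude: I_R2 = 0.003323 A
Part 3:
  I_R3 = (V_1 - V_3)/R3 = (0.0226 - 0.0004431)/11000 = 0.000002014 A
  P_R3 = I_R3² × R3 = (0.000002014)² × 11000 = 0.00000004461 W

Final answers:
1. V_3 = 0.0004431 V
2. I_R2 = 0.003323 A
3. P_R3 = 4.461e-08 W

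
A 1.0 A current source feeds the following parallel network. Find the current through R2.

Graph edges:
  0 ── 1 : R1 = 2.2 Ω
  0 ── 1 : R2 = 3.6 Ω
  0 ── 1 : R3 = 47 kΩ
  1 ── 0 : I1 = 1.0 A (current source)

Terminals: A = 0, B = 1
All resistors sit directly between nodes 0 and 1, so they are in parallel and share one voltage V; the full source current 1 A splits among them.
1/R_par = 1/2.2 + 1/3.6 + 1/47000 = 0.7323 S  =>  R_par = 1.365 Ω
V = I × R_par = 1 × 1.365 = 1.365 V
I_R2 = V/R2 = 1.365/3.6 = 0.3793 A

Final answer: 0.3793 A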